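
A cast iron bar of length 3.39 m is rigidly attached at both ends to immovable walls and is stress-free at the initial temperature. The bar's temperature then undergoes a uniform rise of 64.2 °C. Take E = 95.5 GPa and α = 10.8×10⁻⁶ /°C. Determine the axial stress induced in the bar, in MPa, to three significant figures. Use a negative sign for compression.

Free thermal expansion αLΔT = 10.8e-6 · 3390 · 64.2 = 2.35 mm.
The walls impose strain ε = −(2.35)/3390 = -6.9336e-04; σ = Eε = 95500 · -6.9336e-04 = -66.22 MPa.

-66.2 MPa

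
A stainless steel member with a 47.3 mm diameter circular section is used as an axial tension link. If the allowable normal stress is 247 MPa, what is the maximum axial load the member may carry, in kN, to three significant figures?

434 kN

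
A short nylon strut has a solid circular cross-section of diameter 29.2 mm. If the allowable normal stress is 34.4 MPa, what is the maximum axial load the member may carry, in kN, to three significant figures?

23.0 kN

A = 669.7 mm².
P_max = σ_allow · A = 34.4 · 669.7 = 23040 N = 23.04 kN.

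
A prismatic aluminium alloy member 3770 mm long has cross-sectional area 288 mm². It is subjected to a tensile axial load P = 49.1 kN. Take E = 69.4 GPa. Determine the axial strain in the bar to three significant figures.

0.00246

σ = N/A = 170.5 MPa; ε = σ/E = 170.5/69400 = 2.457e-03.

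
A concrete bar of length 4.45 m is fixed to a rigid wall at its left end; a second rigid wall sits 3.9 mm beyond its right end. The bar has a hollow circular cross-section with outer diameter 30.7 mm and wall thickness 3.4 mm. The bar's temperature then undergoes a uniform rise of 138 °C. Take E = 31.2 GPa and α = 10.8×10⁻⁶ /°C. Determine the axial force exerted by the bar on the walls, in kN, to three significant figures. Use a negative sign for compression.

Free thermal expansion αLΔT = 10.8e-6 · 4450 · 138 = 6.632 mm.
The walls engage after the gap closes; constrained expansion = 6.632 − 3.9 = 2.732 mm.
The walls impose strain ε = −(2.732)/4450 = -6.1400e-04; σ = Eε = 31200 · -6.1400e-04 = -19.16 MPa.
Wall reaction R = σ·A = -19.16·291.6 = -5586 N = -5.586 kN.

-5.59 kN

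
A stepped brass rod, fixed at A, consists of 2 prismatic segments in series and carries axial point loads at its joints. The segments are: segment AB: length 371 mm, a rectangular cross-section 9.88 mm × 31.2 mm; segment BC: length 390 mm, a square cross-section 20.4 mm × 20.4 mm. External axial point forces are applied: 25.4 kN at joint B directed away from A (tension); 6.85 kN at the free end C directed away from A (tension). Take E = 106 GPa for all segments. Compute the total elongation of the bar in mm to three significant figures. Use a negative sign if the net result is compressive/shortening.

Internal axial forces (sectioning from the free end, tension +): N_BC = 6.85 kN, N_AB = 32.25 kN.
A_AB = 308.3 mm².
A_BC = 416.2 mm².
δ_AB = 32250·371/(308.3·106000) = 0.3662 mm
δ_BC = 6850·390/(416.2·106000) = 0.06056 mm
δ = Σδ_i = 0.4267 mm.

0.427 mm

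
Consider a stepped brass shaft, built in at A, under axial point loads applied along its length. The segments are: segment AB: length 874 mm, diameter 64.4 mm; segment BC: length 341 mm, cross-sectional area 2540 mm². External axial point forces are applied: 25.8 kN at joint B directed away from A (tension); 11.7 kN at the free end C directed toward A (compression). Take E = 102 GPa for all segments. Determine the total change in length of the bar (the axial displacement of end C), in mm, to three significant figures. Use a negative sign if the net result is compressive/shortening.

Internal axial forces (sectioning from the free end, tension +): N_BC = -11.7 kN, N_AB = 14.1 kN.
A_AB = 3257 mm².
δ_AB = 14100·874/(3257·102000) = 0.03709 mm
δ_BC = -11700·341/(2540·102000) = -0.0154 mm
δ = Σδ_i = 0.02169 mm.

0.0217 mm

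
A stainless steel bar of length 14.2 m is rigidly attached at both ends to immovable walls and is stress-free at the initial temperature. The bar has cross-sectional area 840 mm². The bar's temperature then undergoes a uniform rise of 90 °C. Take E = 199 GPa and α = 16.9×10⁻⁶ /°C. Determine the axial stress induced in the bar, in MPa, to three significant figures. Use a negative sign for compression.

Free thermal expansion αLΔT = 16.9e-6 · 14200 · 90 = 21.6 mm.
The walls impose strain ε = −(21.6)/14200 = -1.5210e-03; σ = Eε = 199000 · -1.5210e-03 = -302.7 MPa.

-303 MPa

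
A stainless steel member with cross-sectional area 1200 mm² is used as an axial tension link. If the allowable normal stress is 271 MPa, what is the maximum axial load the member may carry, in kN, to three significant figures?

P_max = σ_allow · A = 271 · 1200 = 325200 N = 325.2 kN.

325 kN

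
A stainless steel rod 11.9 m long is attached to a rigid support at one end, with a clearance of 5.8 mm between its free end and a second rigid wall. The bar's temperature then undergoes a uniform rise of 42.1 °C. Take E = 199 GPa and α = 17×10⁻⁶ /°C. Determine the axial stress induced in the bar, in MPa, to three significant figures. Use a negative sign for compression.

Free thermal expansion αLΔT = 17e-6 · 11900 · 42.1 = 8.517 mm.
The walls engage after the gap closes; constrained expansion = 8.517 − 5.8 = 2.717 mm.
The walls impose strain ε = −(2.717)/11900 = -2.2831e-04; σ = Eε = 199000 · -2.2831e-04 = -45.43 MPa.

-45.4 MPa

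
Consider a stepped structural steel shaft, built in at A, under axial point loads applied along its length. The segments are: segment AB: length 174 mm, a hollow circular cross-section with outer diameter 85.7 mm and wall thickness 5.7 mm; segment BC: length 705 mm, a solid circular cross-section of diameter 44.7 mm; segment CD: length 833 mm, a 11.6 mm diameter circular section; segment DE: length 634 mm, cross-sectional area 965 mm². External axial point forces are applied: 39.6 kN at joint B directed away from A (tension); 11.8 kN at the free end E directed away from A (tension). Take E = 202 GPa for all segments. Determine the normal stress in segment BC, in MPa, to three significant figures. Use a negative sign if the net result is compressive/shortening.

7.52 MPa

Internal axial forces (sectioning from the free end, tension +): N_DE = 11.8 kN, N_CD = 11.8 kN, N_BC = 11.8 kN, N_AB = 51.4 kN.
A_BC = 1569 mm².
σ_BC = N_BC/A_BC = 11800/1569 = 7.519 MPa.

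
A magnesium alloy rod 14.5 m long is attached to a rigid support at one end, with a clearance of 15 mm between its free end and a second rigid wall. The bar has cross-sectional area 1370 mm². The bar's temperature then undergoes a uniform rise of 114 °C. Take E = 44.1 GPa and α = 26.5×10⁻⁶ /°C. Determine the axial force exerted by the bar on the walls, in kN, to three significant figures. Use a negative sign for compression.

-120 kN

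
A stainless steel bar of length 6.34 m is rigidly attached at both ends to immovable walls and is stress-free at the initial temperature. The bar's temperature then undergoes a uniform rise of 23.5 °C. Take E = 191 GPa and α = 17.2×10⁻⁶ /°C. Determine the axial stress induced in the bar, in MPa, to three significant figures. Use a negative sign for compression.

-77.2 MPa

Free thermal expansion αLΔT = 17.2e-6 · 6340 · 23.5 = 2.563 mm.
The walls impose strain ε = −(2.563)/6340 = -4.0420e-04; σ = Eε = 191000 · -4.0420e-04 = -77.2 MPa.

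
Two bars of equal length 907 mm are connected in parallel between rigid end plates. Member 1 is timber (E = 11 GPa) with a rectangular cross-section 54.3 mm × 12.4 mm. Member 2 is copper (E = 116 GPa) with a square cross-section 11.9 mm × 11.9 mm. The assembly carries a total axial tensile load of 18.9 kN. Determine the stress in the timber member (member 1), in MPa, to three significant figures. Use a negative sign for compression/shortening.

8.72 MPa

A_1 = 673.3 mm².
A_2 = 141.6 mm².
Equal strain + equilibrium ⇒ each member carries load in proportion to AE: A₁E₁ = 7407000 N, A₂E₂ = 16430000 N, ΣAE = 23830000 N.
σ₁ = P·E₁/ΣAE = 18900·11000/23830000 = 8.723 MPa.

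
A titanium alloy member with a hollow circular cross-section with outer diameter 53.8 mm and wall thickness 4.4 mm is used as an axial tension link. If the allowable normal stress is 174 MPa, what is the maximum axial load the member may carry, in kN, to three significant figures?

119 kN

A = 682.9 mm².
P_max = σ_allow · A = 174 · 682.9 = 118800 N = 118.8 kN.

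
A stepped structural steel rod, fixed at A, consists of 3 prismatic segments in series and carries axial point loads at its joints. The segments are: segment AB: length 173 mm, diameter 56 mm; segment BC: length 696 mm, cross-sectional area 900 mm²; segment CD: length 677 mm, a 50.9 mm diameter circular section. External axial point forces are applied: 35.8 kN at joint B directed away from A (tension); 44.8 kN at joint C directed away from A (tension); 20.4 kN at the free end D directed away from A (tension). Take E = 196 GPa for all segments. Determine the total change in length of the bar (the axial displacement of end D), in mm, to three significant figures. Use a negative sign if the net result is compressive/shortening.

0.328 mm

Internal axial forces (sectioning from the free end, tension +): N_CD = 20.4 kN, N_BC = 65.2 kN, N_AB = 101 kN.
A_AB = 2463 mm².
A_CD = 2035 mm².
δ_AB = 101000·173/(2463·196000) = 0.03619 mm
δ_BC = 65200·696/(900·196000) = 0.2573 mm
δ_CD = 20400·677/(2035·196000) = 0.03463 mm
δ = Σδ_i = 0.3281 mm.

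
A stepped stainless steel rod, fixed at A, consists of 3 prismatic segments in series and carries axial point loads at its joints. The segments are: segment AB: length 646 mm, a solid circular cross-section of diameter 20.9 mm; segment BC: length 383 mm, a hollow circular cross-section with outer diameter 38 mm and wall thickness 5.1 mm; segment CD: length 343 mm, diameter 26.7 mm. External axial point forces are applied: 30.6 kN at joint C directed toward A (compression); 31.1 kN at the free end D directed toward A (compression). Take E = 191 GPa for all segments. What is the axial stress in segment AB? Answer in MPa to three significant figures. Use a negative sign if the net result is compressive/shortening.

-180 MPa

Internal axial forces (sectioning from the free end, tension +): N_CD = -31.1 kN, N_BC = -61.7 kN, N_AB = -61.7 kN.
A_AB = 343.1 mm².
σ_AB = N_AB/A_AB = -61700/343.1 = -179.8 MPa.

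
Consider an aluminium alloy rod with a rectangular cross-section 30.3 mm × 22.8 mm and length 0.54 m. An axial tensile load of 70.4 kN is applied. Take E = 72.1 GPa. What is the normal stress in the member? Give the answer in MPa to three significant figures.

102 MPa

A = 690.8 mm².
σ = N/A = 70400/690.8 = 101.9 MPa.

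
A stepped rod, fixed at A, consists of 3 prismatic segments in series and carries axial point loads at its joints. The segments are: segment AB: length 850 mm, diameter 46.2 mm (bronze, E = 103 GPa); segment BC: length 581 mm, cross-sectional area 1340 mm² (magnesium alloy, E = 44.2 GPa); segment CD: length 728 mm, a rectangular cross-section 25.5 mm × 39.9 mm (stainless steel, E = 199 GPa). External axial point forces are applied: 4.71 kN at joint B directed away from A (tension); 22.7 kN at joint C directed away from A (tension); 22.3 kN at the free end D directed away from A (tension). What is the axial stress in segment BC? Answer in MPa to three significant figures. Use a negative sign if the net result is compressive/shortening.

Internal axial forces (sectioning from the free end, tension +): N_CD = 22.3 kN, N_BC = 45 kN, N_AB = 49.71 kN.
σ_BC = N_BC/A_BC = 45000/1340 = 33.58 MPa.

33.6 MPa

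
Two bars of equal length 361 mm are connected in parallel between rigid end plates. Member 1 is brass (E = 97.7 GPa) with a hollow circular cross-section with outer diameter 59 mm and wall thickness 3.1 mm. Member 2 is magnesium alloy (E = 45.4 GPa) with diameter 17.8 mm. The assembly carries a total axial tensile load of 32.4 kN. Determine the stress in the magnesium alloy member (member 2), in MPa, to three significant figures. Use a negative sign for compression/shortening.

22.8 MPa

A_1 = 544.4 mm².
A_2 = 248.8 mm².
Equal strain + equilibrium ⇒ each member carries load in proportion to AE: A₁E₁ = 53190000 N, A₂E₂ = 11300000 N, ΣAE = 64490000 N.
σ₂ = P·E₂/ΣAE = 32400·45400/64490000 = 22.81 MPa.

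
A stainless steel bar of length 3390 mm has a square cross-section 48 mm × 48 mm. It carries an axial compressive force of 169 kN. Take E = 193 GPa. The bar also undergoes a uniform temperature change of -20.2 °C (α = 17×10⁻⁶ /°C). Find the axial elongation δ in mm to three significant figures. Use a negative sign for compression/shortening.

-2.45 mm

A = 2304 mm².
δ_mech = NL/(AE) = -169000·3390/(2304·193000) = -1.288 mm.
δ_thermal = αLΔT = 17e-6·3390·-20.2 = -1.164 mm.
δ = δ_mech + δ_thermal = -2.453 mm.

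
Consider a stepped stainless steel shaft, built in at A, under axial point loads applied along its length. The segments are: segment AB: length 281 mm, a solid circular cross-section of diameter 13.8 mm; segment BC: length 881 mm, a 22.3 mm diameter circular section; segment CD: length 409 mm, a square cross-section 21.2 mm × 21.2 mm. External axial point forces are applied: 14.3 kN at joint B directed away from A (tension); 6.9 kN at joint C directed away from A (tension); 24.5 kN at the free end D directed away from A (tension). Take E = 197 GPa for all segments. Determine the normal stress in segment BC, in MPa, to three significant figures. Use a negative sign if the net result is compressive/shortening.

80.4 MPa

Internal axial forces (sectioning from the free end, tension +): N_CD = 24.5 kN, N_BC = 31.4 kN, N_AB = 45.7 kN.
A_BC = 390.6 mm².
σ_BC = N_BC/A_BC = 31400/390.6 = 80.4 MPa.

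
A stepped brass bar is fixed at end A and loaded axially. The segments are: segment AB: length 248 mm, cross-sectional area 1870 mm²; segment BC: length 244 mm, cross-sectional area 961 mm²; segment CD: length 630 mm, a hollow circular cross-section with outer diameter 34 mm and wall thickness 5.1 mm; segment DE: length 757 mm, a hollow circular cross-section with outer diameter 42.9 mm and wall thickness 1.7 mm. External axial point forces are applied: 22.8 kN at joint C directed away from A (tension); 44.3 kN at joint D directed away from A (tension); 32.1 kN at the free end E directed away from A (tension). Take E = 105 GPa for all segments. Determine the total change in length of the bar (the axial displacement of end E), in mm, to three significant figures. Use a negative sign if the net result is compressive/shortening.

Internal axial forces (sectioning from the free end, tension +): N_DE = 32.1 kN, N_CD = 76.4 kN, N_BC = 99.2 kN, N_AB = 99.2 kN.
A_CD = 463 mm².
A_DE = 220 mm².
δ_AB = 99200·248/(1870·105000) = 0.1253 mm
δ_BC = 99200·244/(961·105000) = 0.2399 mm
δ_CD = 76400·630/(463·105000) = 0.99 mm
δ_DE = 32100·757/(220·105000) = 1.052 mm
δ = Σδ_i = 2.407 mm.

2.41 mm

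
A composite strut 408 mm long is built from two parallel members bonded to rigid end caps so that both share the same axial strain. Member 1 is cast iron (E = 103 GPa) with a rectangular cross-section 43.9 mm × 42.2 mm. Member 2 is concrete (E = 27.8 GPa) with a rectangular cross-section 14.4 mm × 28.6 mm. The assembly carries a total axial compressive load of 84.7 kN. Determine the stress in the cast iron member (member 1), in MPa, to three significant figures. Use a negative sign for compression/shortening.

A_1 = 1853 mm².
A_2 = 411.8 mm².
Equal strain + equilibrium ⇒ each member carries load in proportion to AE: A₁E₁ = 190800000 N, A₂E₂ = 11450000 N, ΣAE = 202300000 N.
σ₁ = P·E₁/ΣAE = -84700·103000/202300000 = -43.13 MPa.

-43.1 MPa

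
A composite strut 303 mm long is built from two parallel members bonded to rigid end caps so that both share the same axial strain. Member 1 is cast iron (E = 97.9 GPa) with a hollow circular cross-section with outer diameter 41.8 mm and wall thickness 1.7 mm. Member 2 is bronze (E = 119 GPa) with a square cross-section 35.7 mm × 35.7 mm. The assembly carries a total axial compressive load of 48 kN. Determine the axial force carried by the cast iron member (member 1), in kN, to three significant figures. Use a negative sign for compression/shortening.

A_1 = 214.2 mm².
A_2 = 1274 mm².
Equal strain + equilibrium ⇒ each member carries load in proportion to AE: A₁E₁ = 20970000 N, A₂E₂ = 151700000 N, ΣAE = 172600000 N.
F₁ = P·A₁E₁/ΣAE = -48000·20970000/172600000 = -5830 N.

-5.83 kN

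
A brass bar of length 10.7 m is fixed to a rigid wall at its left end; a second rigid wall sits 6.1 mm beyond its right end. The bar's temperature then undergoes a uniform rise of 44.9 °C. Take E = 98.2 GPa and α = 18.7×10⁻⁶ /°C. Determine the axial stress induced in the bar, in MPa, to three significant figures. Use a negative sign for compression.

-26.5 MPa

Free thermal expansion αLΔT = 18.7e-6 · 10700 · 44.9 = 8.984 mm.
The walls engage after the gap closes; constrained expansion = 8.984 − 6.1 = 2.884 mm.
The walls impose strain ε = −(2.884)/10700 = -2.6954e-04; σ = Eε = 98200 · -2.6954e-04 = -26.47 MPa.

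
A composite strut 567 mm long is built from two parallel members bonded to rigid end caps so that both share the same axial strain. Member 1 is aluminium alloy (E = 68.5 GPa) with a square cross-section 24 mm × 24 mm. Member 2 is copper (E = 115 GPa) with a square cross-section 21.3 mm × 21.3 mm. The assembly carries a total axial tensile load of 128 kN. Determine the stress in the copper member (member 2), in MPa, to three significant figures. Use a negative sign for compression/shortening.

161 MPa

A_1 = 576 mm².
A_2 = 453.7 mm².
Equal strain + equilibrium ⇒ each member carries load in proportion to AE: A₁E₁ = 39460000 N, A₂E₂ = 52170000 N, ΣAE = 91630000 N.
σ₂ = P·E₂/ΣAE = 128000·115000/91630000 = 160.6 MPa.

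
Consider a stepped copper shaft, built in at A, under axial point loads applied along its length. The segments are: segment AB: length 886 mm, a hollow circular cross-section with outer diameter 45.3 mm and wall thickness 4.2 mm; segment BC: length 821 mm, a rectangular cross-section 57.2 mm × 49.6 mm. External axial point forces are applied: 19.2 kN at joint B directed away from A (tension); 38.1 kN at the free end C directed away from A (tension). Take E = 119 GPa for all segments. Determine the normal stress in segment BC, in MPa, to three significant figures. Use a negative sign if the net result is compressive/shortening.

13.4 MPa

Internal axial forces (sectioning from the free end, tension +): N_BC = 38.1 kN, N_AB = 57.3 kN.
A_BC = 2837 mm².
σ_BC = N_BC/A_BC = 38100/2837 = 13.43 MPa.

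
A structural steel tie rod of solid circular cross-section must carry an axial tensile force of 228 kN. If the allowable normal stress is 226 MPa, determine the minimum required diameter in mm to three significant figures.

35.8 mm

Required area A ≥ P/σ_allow = 228000/226 = 1009 mm².
For a solid circular section, d ≥ √(4A/π) = 35.84 mm.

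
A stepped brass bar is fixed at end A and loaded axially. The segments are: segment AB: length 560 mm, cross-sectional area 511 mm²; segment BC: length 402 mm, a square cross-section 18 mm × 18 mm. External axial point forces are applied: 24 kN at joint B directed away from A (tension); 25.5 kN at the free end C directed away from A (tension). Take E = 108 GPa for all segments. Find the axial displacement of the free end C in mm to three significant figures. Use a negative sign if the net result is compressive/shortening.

0.795 mm

Internal axial forces (sectioning from the free end, tension +): N_BC = 25.5 kN, N_AB = 49.5 kN.
A_BC = 324 mm².
δ_AB = 49500·560/(511·108000) = 0.5023 mm
δ_BC = 25500·402/(324·108000) = 0.293 mm
δ = Σδ_i = 0.7952 mm.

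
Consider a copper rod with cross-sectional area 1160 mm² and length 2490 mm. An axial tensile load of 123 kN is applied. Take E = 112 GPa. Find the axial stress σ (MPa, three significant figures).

106 MPa

σ = N/A = 123000/1160 = 106 MPa.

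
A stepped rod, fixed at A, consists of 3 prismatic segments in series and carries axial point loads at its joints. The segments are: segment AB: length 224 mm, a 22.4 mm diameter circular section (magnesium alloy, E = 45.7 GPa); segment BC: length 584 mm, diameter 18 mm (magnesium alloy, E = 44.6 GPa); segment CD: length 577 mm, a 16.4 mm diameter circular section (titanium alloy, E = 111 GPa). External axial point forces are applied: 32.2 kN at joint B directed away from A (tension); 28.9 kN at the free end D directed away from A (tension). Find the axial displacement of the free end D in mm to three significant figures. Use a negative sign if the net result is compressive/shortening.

2.96 mm

Internal axial forces (sectioning from the free end, tension +): N_CD = 28.9 kN, N_BC = 28.9 kN, N_AB = 61.1 kN.
A_AB = 394.1 mm².
A_BC = 254.5 mm².
A_CD = 211.2 mm².
δ_AB = 61100·224/(394.1·45700) = 0.76 mm
δ_BC = 28900·584/(254.5·44600) = 1.487 mm
δ_CD = 28900·577/(211.2·111000) = 0.7112 mm
δ = Σδ_i = 2.958 mm.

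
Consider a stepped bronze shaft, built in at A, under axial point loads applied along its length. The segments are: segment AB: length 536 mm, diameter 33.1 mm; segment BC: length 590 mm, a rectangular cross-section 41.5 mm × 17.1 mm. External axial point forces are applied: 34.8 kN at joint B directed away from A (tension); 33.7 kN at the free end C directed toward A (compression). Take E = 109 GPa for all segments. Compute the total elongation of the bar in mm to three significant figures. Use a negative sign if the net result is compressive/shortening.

-0.251 mm

Internal axial forces (sectioning from the free end, tension +): N_BC = -33.7 kN, N_AB = 1.1 kN.
A_AB = 860.5 mm².
A_BC = 709.7 mm².
δ_AB = 1100·536/(860.5·109000) = 0.006286 mm
δ_BC = -33700·590/(709.7·109000) = -0.257 mm
δ = Σδ_i = -0.2508 mm.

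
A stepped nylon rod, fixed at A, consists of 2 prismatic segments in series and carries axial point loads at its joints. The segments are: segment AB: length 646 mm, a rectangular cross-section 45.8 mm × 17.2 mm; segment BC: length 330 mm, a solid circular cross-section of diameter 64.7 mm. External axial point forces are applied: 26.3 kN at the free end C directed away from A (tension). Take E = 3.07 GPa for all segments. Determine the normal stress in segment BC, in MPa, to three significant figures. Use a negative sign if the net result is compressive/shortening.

Internal axial forces (sectioning from the free end, tension +): N_BC = 26.3 kN, N_AB = 26.3 kN.
A_BC = 3288 mm².
σ_BC = N_BC/A_BC = 26300/3288 = 7.999 MPa.

8.00 MPa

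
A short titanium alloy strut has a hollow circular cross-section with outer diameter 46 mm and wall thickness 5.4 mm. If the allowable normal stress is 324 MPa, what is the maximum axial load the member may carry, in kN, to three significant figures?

A = 688.8 mm².
P_max = σ_allow · A = 324 · 688.8 = 223200 N = 223.2 kN.

223 kN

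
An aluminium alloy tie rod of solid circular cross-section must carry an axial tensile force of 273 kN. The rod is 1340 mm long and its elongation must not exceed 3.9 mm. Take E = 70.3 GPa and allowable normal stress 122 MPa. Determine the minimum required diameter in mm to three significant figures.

Required area A ≥ P/σ_allow = 273000/122 = 2238 mm².
For a solid circular section, d ≥ √(4A/π) = 53.38 mm.
Elongation limit: A ≥ PL/(Eδ_allow) = 273000·1340/(70300·3.9) = 1334 mm² ⇒ d ≥ 41.22 mm.
The stress limit governs.

53.4 mm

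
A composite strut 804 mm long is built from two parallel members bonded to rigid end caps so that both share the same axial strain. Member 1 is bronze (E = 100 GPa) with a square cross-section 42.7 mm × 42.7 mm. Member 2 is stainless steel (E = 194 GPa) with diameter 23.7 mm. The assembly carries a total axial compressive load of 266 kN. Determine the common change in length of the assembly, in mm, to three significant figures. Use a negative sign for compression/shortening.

A_1 = 1823 mm².
A_2 = 441.2 mm².
Equal strain + equilibrium ⇒ each member carries load in proportion to AE: A₁E₁ = 182300000 N, A₂E₂ = 85580000 N, ΣAE = 267900000 N.
δ = PL/ΣAE = -266000·804/267900000 = -0.7983 mm.

-0.798 mm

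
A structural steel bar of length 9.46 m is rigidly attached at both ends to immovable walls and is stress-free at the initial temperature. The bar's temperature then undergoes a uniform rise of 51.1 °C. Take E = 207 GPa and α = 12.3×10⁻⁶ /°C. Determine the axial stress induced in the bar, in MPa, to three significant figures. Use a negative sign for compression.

-130 MPa

Free thermal expansion αLΔT = 12.3e-6 · 9460 · 51.1 = 5.946 mm.
The walls impose strain ε = −(5.946)/9460 = -6.2853e-04; σ = Eε = 207000 · -6.2853e-04 = -130.1 MPa.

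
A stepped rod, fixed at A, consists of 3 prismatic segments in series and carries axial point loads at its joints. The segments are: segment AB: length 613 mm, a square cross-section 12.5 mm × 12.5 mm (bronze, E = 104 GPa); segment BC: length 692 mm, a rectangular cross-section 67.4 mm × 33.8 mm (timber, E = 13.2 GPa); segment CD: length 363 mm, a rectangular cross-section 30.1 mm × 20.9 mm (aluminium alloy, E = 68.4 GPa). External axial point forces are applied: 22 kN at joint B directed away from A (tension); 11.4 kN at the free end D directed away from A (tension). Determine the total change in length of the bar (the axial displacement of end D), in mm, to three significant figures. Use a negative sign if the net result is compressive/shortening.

Internal axial forces (sectioning from the free end, tension +): N_CD = 11.4 kN, N_BC = 11.4 kN, N_AB = 33.4 kN.
A_AB = 156.2 mm².
A_BC = 2278 mm².
A_CD = 629.1 mm².
δ_AB = 33400·613/(156.2·104000) = 1.26 mm
δ_BC = 11400·692/(2278·13200) = 0.2623 mm
δ_CD = 11400·363/(629.1·68400) = 0.09617 mm
δ = Σδ_i = 1.618 mm.

1.62 mm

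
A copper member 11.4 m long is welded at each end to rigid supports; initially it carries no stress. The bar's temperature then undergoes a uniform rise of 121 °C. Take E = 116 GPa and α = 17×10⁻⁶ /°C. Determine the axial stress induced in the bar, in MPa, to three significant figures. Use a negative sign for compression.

Free thermal expansion αLΔT = 17e-6 · 11400 · 121 = 23.45 mm.
The walls impose strain ε = −(23.45)/11400 = -2.0570e-03; σ = Eε = 116000 · -2.0570e-03 = -238.6 MPa.

-239 MPa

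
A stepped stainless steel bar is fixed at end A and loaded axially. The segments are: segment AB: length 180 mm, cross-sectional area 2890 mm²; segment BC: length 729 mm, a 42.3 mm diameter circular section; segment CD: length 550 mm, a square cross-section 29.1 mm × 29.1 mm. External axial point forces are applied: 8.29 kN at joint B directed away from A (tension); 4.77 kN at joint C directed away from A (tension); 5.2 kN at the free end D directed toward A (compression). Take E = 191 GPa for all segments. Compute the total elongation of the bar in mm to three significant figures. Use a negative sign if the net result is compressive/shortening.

Internal axial forces (sectioning from the free end, tension +): N_CD = -5.2 kN, N_BC = -0.43 kN, N_AB = 7.86 kN.
A_BC = 1405 mm².
A_CD = 846.8 mm².
δ_AB = 7860·180/(2890·191000) = 0.002563 mm
δ_BC = -430·729/(1405·191000) = -0.001168 mm
δ_CD = -5200·550/(846.8·191000) = -0.01768 mm
δ = Σδ_i = -0.01629 mm.

-0.0163 mm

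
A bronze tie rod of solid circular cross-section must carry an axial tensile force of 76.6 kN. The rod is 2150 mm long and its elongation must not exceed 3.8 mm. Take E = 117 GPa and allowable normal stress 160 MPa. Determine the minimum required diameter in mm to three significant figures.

Required area A ≥ P/σ_allow = 76600/160 = 478.8 mm².
For a solid circular section, d ≥ √(4A/π) = 24.69 mm.
Elongation limit: A ≥ PL/(Eδ_allow) = 76600·2150/(117000·3.8) = 370.4 mm² ⇒ d ≥ 21.72 mm.
The stress limit governs.

24.7 mm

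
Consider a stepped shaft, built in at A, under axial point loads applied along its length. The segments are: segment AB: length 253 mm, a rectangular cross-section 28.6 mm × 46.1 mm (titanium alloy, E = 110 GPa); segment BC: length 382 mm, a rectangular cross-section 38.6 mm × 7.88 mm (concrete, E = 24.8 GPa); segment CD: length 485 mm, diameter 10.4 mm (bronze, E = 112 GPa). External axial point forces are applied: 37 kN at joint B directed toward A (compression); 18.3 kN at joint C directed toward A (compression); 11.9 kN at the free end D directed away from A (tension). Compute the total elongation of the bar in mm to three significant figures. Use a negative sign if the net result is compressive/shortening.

0.207 mm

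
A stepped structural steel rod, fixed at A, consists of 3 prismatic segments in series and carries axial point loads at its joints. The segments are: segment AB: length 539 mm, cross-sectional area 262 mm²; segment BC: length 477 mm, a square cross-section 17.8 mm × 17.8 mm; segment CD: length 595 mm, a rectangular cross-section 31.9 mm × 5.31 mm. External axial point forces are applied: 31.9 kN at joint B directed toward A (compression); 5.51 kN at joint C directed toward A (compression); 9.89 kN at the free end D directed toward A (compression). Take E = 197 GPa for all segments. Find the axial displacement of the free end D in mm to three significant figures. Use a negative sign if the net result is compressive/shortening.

-0.788 mm

Internal axial forces (sectioning from the free end, tension +): N_CD = -9.89 kN, N_BC = -15.4 kN, N_AB = -47.3 kN.
A_BC = 316.8 mm².
A_CD = 169.4 mm².
δ_AB = -47300·539/(262·197000) = -0.4939 mm
δ_BC = -15400·477/(316.8·197000) = -0.1177 mm
δ_CD = -9890·595/(169.4·197000) = -0.1763 mm
δ = Σδ_i = -0.788 mm.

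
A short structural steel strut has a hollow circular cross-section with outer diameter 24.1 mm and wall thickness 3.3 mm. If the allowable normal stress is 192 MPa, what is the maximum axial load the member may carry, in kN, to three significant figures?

A = 215.6 mm².
P_max = σ_allow · A = 192 · 215.6 = 41400 N = 41.4 kN.

41.4 kN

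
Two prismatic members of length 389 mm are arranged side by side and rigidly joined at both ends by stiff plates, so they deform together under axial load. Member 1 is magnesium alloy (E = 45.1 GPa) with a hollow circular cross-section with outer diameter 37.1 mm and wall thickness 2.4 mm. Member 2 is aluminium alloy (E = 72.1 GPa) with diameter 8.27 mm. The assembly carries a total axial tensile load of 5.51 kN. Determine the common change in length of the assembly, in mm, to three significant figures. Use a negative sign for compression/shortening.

0.137 mm

A_1 = 261.6 mm².
A_2 = 53.72 mm².
Equal strain + equilibrium ⇒ each member carries load in proportion to AE: A₁E₁ = 11800000 N, A₂E₂ = 3873000 N, ΣAE = 15670000 N.
δ = PL/ΣAE = 5510·389/15670000 = 0.1368 mm.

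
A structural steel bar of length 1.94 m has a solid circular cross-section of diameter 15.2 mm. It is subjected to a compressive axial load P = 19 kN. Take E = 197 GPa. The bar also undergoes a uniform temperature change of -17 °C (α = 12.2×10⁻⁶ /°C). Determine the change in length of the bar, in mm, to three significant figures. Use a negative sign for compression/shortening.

A = 181.5 mm².
δ_mech = NL/(AE) = -19000·1940/(181.5·197000) = -1.031 mm.
δ_thermal = αLΔT = 12.2e-6·1940·-17 = -0.4024 mm.
δ = δ_mech + δ_thermal = -1.433 mm.

-1.43 mm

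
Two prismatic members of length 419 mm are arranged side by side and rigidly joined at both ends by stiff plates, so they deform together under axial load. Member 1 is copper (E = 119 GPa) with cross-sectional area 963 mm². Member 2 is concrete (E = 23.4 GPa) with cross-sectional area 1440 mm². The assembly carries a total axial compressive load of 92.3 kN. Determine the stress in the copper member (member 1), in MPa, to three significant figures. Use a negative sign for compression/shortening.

Equal strain + equilibrium ⇒ each member carries load in proportion to AE: A₁E₁ = 114600000 N, A₂E₂ = 33700000 N, ΣAE = 148300000 N.
σ₁ = P·E₁/ΣAE = -92300·119000/148300000 = -74.07 MPa.

-74.1 MPa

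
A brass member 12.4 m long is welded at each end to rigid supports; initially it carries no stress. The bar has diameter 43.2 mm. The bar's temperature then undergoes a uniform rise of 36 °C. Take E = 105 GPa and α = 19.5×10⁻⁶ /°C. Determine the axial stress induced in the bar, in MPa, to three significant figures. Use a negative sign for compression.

-73.7 MPa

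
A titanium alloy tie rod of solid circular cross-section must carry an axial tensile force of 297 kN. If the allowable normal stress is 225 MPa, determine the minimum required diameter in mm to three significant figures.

Required area A ≥ P/σ_allow = 297000/225 = 1320 mm².
For a solid circular section, d ≥ √(4A/π) = 41 mm.

41.0 mm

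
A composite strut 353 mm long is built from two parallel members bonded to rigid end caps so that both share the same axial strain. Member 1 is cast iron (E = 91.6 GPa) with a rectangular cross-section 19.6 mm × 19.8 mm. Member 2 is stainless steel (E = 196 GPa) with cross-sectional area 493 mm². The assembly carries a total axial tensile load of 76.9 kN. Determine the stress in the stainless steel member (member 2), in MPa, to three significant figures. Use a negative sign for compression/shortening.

A_1 = 388.1 mm².
Equal strain + equilibrium ⇒ each member carries load in proportion to AE: A₁E₁ = 35550000 N, A₂E₂ = 96630000 N, ΣAE = 132200000 N.
σ₂ = P·E₂/ΣAE = 76900·196000/132200000 = 114 MPa.

114 MPa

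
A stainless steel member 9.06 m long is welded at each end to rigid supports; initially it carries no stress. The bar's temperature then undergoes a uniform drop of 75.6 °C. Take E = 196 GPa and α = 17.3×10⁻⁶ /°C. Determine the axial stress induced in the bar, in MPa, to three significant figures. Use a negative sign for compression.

Free thermal expansion αLΔT = 17.3e-6 · 9060 · -75.6 = -11.85 mm.
The walls impose strain ε = −(-11.85)/9060 = 1.3079e-03; σ = Eε = 196000 · 1.3079e-03 = 256.3 MPa.

256 MPa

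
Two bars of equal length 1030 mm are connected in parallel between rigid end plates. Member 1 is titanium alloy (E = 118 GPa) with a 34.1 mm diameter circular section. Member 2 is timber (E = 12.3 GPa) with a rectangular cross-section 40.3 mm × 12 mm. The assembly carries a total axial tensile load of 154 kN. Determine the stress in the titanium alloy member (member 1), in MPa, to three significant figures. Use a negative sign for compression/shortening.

A_1 = 913.3 mm².
A_2 = 483.6 mm².
Equal strain + equilibrium ⇒ each member carries load in proportion to AE: A₁E₁ = 107800000 N, A₂E₂ = 5948000 N, ΣAE = 113700000 N.
σ₁ = P·E₁/ΣAE = 154000·118000/113700000 = 159.8 MPa.

160 MPa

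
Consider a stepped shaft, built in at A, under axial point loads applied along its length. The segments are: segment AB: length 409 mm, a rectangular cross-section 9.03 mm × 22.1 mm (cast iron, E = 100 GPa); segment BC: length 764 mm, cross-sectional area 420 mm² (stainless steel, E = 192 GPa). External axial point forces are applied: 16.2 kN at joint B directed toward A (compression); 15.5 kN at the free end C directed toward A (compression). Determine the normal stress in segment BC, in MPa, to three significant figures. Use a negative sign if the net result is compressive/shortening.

Internal axial forces (sectioning from the free end, tension +): N_BC = -15.5 kN, N_AB = -31.7 kN.
σ_BC = N_BC/A_BC = -15500/420 = -36.9 MPa.

-36.9 MPa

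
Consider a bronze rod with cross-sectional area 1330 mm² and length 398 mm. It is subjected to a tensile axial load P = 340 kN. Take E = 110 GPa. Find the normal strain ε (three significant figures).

0.00232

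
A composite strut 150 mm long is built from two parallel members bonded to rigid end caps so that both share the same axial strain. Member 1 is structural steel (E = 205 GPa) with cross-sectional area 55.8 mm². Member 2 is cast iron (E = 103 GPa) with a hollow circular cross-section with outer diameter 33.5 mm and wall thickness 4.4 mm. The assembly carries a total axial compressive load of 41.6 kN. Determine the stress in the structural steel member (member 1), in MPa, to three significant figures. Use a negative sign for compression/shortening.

-161 MPa

A_2 = 402.2 mm².
Equal strain + equilibrium ⇒ each member carries load in proportion to AE: A₁E₁ = 11440000 N, A₂E₂ = 41430000 N, ΣAE = 52870000 N.
σ₁ = P·E₁/ΣAE = -41600·205000/52870000 = -161.3 MPa.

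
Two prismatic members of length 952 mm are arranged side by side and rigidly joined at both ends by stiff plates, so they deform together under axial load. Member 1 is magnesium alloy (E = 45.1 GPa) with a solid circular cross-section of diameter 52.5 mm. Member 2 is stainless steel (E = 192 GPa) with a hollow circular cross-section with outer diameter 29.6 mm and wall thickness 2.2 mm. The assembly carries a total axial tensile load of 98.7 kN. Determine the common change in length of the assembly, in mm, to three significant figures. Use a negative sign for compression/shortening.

A_1 = 2165 mm².
A_2 = 189.4 mm².
Equal strain + equilibrium ⇒ each member carries load in proportion to AE: A₁E₁ = 97630000 N, A₂E₂ = 36360000 N, ΣAE = 134000000 N.
δ = PL/ΣAE = 98700·952/134000000 = 0.7013 mm.

0.701 mm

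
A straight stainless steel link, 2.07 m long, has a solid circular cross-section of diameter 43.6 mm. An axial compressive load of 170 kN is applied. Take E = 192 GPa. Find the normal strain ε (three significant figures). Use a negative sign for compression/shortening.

-5.93e-04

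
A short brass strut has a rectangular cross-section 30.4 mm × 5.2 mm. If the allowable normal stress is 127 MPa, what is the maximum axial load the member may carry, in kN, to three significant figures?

A = 158.1 mm².
P_max = σ_allow · A = 127 · 158.1 = 20080 N = 20.08 kN.

20.1 kN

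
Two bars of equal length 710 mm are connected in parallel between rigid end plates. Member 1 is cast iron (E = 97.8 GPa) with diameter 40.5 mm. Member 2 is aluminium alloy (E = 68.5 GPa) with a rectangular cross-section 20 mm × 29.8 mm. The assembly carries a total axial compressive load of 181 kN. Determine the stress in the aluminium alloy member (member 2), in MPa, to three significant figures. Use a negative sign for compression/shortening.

-74.3 MPa

A_1 = 1288 mm².
A_2 = 596 mm².
Equal strain + equilibrium ⇒ each member carries load in proportion to AE: A₁E₁ = 126000000 N, A₂E₂ = 40830000 N, ΣAE = 166800000 N.
σ₂ = P·E₂/ΣAE = -181000·68500/166800000 = -74.32 MPa.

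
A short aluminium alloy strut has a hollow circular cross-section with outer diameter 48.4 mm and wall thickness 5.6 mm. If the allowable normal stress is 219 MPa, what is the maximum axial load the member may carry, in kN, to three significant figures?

165 kN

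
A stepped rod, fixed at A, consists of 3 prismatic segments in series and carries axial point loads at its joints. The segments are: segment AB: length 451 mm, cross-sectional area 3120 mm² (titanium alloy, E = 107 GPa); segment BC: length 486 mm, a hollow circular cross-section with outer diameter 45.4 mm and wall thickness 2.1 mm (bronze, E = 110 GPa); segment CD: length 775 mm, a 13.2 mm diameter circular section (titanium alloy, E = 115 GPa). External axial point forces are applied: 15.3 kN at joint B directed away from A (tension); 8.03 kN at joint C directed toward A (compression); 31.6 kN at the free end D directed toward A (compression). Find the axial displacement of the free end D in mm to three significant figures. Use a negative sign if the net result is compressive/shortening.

Internal axial forces (sectioning from the free end, tension +): N_CD = -31.6 kN, N_BC = -39.63 kN, N_AB = -24.33 kN.
A_BC = 285.7 mm².
A_CD = 136.8 mm².
δ_AB = -24330·451/(3120·107000) = -0.03287 mm
δ_BC = -39630·486/(285.7·110000) = -0.6129 mm
δ_CD = -31600·775/(136.8·115000) = -1.556 mm
δ = Σδ_i = -2.202 mm.

-2.20 mm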